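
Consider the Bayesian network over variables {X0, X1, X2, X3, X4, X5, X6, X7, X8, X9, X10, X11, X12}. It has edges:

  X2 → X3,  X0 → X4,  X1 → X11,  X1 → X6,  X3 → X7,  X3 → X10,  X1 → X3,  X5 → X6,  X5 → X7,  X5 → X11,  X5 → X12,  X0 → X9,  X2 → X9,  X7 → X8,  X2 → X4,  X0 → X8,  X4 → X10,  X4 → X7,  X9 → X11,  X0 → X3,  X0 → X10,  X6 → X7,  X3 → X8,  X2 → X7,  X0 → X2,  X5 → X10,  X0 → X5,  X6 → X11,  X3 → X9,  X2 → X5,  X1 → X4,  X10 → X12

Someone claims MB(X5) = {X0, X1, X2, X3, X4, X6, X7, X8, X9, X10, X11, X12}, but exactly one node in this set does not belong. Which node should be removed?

The Markov blanket of a node is its parents, its children, and the other parents of its children.
X5's children: X6, X7, X10, X11, X12.
X5 has parents X0, X2.
Parents of each child, excluding X5:
  X6: X1
  X7: X2, X3, X4, X6
  X10: X0, X3, X4
  X11: X1, X6, X9
  X12: X10
MB(X5) = {X0, X1, X2, X3, X4, X6, X7, X9, X10, X11, X12}.
X8 is neither a parent, child, nor co-parent of X5, so it does not belong.

X8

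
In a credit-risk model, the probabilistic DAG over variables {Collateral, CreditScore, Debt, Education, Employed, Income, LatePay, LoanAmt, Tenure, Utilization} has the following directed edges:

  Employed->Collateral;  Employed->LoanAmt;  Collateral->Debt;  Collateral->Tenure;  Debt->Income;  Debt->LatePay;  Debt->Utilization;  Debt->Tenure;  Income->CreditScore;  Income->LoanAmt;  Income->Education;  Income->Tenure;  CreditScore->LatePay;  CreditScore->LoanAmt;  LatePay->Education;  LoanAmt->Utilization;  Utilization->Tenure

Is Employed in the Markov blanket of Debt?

Debt has children Income, LatePay, Tenure, Utilization.
Pa(Debt) = {Collateral}.
Co-parents of Debt (other parents of its children):
  Income: —
  LatePay: CreditScore
  Utilization: LoanAmt
  Tenure: Collateral, Income, Utilization
MB(Debt) = {Collateral, CreditScore, Income, LatePay, LoanAmt, Tenure, Utilization}; Employed is not in this set.

No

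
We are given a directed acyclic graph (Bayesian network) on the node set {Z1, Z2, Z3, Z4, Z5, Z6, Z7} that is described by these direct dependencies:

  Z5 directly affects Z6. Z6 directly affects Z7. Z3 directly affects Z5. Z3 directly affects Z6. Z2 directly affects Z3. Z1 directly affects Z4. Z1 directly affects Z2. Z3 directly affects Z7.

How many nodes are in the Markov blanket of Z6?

3

The Markov blanket of a node is its parents, its children, and the other parents of its children.
Z6's children: Z7.
Z6 has parents Z3, Z5.
For each child, the remaining parents (spouses of Z6):
  Z7 also has parent Z3.
MB(Z6) = {Z3, Z5, Z7}, which has 3 nodes.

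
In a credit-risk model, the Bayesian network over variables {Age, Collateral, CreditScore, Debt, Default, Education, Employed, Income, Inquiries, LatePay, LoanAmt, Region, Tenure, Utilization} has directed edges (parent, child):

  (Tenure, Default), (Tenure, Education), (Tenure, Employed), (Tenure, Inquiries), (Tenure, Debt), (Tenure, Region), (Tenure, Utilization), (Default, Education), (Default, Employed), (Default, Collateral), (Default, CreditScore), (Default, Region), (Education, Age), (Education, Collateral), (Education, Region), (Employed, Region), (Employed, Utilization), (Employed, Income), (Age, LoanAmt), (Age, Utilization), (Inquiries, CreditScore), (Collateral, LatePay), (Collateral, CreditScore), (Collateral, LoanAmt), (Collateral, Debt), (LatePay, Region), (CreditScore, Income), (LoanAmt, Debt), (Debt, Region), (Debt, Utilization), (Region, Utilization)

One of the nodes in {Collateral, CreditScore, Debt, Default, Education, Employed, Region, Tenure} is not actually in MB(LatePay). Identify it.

CreditScore

LatePay has parent Collateral.
LatePay's children: Region.
Other parents of LatePay's children:
  Region also has parents Debt, Default, Education, Employed, Tenure.
MB(LatePay) = {Collateral, Debt, Default, Education, Employed, Region, Tenure}.
CreditScore is neither a parent, child, nor co-parent of LatePay, so it does not belong.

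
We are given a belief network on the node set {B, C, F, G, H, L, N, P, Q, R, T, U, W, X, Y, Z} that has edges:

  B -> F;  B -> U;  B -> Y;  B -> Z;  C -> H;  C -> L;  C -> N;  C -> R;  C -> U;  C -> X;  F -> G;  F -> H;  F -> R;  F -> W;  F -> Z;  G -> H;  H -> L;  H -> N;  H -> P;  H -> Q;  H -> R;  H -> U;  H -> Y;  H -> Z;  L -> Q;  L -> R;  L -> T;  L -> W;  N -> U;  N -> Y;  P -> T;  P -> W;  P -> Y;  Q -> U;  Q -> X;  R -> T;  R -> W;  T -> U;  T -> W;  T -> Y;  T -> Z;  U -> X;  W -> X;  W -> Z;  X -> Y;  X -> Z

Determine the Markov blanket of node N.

{B, C, H, P, Q, T, U, X, Y}

Children of N: U, Y.
N has parents C, H.
For each child, the remaining parents (spouses of N):
  U's other parents are B, C, H, Q, T.
  Y's other parents are B, H, P, T, X.
So the Markov blanket of N is {B, C, H, P, Q, T, U, X, Y}.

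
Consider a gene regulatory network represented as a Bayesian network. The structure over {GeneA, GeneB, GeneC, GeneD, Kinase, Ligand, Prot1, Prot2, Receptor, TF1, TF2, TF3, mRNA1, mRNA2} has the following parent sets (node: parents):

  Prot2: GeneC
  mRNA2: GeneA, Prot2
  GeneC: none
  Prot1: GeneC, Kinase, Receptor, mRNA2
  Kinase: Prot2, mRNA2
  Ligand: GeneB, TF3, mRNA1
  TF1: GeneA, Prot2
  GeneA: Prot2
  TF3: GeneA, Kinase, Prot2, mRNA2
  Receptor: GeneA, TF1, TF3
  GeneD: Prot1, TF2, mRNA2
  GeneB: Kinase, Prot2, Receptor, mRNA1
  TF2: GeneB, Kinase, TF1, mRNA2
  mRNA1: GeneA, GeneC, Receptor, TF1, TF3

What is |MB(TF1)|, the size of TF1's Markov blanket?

10

TF1 has parents GeneA, Prot2.
TF1's children: Receptor, TF2, mRNA1.
Co-parents of TF1 (other parents of its children):
  parents(Receptor) \ {TF1} = {GeneA, TF3}.
  mRNA1's other parents are GeneA, GeneC, Receptor, TF3.
  TF2 also has parents GeneB, Kinase, mRNA2.
MB(TF1) = {GeneA, GeneB, GeneC, Kinase, Prot2, Receptor, TF2, TF3, mRNA1, mRNA2}, which has 10 nodes.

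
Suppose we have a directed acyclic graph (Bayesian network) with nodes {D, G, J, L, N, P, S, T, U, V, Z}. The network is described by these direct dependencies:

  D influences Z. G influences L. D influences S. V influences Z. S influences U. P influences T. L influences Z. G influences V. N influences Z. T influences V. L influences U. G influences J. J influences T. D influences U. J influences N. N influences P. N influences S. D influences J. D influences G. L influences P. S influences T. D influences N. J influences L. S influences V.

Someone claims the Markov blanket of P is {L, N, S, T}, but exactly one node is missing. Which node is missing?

Parents of P: L, N.
P's children: T.
Other parents of P's children:
  parents(T) \ {P} = {J, S}.
MB(P) = {J, L, N, S, T}.
Comparing with the claimed set, J is missing.

J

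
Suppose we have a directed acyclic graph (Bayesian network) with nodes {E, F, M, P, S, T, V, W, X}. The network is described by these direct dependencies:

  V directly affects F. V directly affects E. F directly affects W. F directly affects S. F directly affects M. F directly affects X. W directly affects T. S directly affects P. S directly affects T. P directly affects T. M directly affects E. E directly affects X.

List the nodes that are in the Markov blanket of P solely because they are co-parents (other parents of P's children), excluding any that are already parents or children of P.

{W}

Children of P: T.
  T: S, W
Excluding nodes already adjacent to P (S, T), the co-parent-only contribution is {W}.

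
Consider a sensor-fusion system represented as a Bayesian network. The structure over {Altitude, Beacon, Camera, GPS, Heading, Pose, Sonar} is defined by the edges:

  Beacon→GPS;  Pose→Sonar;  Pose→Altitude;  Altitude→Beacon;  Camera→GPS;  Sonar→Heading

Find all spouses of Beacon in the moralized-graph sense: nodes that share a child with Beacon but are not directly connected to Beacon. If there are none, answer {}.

{Camera}

Children of Beacon: GPS.
  GPS: Camera
Excluding nodes already adjacent to Beacon (Altitude, GPS), the co-parent-only contribution is {Camera}.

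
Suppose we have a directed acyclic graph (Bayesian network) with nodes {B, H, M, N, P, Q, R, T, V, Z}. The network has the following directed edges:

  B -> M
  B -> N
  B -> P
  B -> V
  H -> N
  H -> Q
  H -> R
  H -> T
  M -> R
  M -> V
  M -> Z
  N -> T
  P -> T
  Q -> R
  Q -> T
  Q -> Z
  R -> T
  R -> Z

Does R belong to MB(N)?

Yes

R is a co-parent of N: both are parents of T.
So R ∈ MB(N).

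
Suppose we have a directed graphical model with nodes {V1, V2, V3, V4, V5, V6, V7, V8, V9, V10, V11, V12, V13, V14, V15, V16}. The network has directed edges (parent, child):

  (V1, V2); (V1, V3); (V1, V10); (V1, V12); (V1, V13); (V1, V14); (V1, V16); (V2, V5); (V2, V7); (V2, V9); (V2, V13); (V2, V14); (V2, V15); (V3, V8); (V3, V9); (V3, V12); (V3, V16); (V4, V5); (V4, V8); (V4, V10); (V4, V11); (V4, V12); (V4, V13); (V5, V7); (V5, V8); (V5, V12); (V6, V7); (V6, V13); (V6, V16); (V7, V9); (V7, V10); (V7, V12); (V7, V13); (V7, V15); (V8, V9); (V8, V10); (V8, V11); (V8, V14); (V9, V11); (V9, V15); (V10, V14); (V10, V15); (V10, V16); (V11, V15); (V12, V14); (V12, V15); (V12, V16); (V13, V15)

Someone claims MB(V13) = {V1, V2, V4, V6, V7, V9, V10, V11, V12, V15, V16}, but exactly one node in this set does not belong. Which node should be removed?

V16

A node's Markov blanket = Pa ∪ Ch ∪ (parents of Ch other than the node itself).
V13 has parents V1, V2, V4, V6, V7.
Children of V13: V15.
Parents of each child, excluding V13:
  V15 also has parents V2, V7, V9, V10, V11, V12.
MB(V13) = {V1, V2, V4, V6, V7, V9, V10, V11, V12, V15}.
V16 is neither a parent, child, nor co-parent of V13, so it does not belong.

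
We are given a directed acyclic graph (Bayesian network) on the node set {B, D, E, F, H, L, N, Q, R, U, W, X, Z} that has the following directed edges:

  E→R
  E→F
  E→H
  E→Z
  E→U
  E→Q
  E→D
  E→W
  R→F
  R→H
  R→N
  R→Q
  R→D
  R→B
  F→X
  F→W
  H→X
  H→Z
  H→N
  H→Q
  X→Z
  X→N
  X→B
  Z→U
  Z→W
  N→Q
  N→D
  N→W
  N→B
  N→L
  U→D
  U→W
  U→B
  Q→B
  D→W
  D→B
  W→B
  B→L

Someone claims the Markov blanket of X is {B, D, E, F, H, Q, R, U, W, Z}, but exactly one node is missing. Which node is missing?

N

X has children B, N, Z.
X has parents F, H.
Other parents of X's children:
  Z's other parents are E, H.
  parents(N) \ {X} = {H, R}.
  parents(B) \ {X} = {D, N, Q, R, U, W}.
MB(X) = {B, D, E, F, H, N, Q, R, U, W, Z}.
Comparing with the claimed set, N is missing.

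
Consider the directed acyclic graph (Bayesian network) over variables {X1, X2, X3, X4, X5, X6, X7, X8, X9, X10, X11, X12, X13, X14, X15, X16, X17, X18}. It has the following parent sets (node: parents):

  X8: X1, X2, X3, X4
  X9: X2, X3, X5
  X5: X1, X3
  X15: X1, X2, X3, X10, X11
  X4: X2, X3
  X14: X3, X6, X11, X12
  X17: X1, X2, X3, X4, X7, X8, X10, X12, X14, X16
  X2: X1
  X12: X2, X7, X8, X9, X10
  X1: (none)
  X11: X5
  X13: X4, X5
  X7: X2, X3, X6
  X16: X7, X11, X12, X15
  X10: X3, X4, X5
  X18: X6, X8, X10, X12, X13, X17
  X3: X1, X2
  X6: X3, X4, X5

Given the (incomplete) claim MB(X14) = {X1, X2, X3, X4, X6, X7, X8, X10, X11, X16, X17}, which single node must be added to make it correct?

Recall MB(v) = parents ∪ children ∪ spouses, where spouses are the other parents of v's children.
X14's children: X17.
X14's parents: X3, X6, X11, X12.
Other parents of X14's children:
  X17: X1, X2, X3, X4, X7, X8, X10, X12, X16
MB(X14) = {X1, X2, X3, X4, X6, X7, X8, X10, X11, X12, X16, X17}.
Comparing with the claimed set, X12 is missing.

X12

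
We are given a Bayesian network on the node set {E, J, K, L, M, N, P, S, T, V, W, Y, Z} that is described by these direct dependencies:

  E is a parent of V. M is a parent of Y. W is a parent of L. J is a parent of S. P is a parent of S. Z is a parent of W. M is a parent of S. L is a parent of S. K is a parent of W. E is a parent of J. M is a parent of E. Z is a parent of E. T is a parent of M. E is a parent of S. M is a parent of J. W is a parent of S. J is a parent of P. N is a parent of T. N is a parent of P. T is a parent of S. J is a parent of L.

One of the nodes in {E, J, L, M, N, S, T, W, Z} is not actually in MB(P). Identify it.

Z

By definition, MB(P) is built from P's parents, P's children, and the co-parents of P.
Children of P: S.
P has parents J, N.
Other parents of P's children:
  S also has parents E, J, L, M, T, W.
MB(P) = {E, J, L, M, N, S, T, W}.
Z is neither a parent, child, nor co-parent of P, so it does not belong.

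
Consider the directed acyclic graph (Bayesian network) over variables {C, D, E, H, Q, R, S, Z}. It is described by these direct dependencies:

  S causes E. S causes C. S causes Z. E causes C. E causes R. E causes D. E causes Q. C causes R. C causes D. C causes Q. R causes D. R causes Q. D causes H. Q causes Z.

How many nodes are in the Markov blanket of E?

5

Recall MB(v) = parents ∪ children ∪ spouses, where spouses are the other parents of v's children.
Ch(E) = {C, D, Q, R}.
E has parent S.
Co-parents of E (other parents of its children):
  C's other parent is S.
  parents(R) \ {E} = {C}.
  parents(D) \ {E} = {C, R}.
  Q also has parents C, R.
MB(E) = {C, D, Q, R, S}, which has 5 nodes.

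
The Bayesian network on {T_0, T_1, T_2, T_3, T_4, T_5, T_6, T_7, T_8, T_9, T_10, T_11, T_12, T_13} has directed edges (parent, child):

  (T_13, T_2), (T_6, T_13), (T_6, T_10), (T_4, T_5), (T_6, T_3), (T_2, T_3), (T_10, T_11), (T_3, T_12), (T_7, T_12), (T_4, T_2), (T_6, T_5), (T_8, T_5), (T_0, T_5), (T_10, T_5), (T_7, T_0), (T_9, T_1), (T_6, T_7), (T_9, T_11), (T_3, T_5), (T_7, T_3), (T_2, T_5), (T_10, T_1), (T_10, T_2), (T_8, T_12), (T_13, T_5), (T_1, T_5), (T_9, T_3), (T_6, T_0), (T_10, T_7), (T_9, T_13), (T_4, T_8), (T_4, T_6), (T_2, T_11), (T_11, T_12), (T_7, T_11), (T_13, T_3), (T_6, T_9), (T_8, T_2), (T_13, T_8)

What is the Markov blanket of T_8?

{T_0, T_1, T_2, T_3, T_4, T_5, T_6, T_7, T_10, T_11, T_12, T_13}

T_8's children: T_2, T_5, T_12.
T_8 has parents T_4, T_13.
Parents of each child, excluding T_8:
  T_2: T_4, T_10, T_13
  T_12: T_3, T_7, T_11
  T_5: T_0, T_1, T_2, T_3, T_4, T_6, T_10, T_13
Union: {T_4, T_13} ∪ {T_2, T_5, T_12} ∪ {T_0, T_1, T_2, T_3, T_4, T_6, T_7, T_10, T_11, T_13} = {T_0, T_1, T_2, T_3, T_4, T_5, T_6, T_7, T_10, T_11, T_12, T_13}.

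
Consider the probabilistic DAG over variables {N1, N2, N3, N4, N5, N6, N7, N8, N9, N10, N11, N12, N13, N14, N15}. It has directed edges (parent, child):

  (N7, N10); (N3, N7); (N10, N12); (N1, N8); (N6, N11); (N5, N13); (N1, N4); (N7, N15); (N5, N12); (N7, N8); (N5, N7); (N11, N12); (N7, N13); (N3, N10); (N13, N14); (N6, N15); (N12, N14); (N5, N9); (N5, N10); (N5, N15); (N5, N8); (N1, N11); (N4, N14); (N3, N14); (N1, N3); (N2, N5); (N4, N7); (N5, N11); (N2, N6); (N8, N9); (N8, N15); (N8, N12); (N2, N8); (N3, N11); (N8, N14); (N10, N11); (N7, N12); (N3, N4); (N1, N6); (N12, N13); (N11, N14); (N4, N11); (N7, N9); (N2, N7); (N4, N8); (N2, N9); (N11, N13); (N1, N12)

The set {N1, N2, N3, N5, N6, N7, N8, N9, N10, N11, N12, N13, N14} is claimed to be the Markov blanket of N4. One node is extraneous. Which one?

By definition, MB(N4) is built from N4's parents, N4's children, and the co-parents of N4.
Children of N4: N7, N8, N11, N14.
N4 has parents N1, N3.
Co-parents of N4 (other parents of its children):
  N7's other parents are N2, N3, N5.
  N8's other parents are N1, N2, N5, N7.
  N11's other parents are N1, N3, N5, N6, N10.
  parents(N14) \ {N4} = {N3, N8, N11, N12, N13}.
MB(N4) = {N1, N2, N3, N5, N6, N7, N8, N10, N11, N12, N13, N14}.
N9 is neither a parent, child, nor co-parent of N4, so it does not belong.

N9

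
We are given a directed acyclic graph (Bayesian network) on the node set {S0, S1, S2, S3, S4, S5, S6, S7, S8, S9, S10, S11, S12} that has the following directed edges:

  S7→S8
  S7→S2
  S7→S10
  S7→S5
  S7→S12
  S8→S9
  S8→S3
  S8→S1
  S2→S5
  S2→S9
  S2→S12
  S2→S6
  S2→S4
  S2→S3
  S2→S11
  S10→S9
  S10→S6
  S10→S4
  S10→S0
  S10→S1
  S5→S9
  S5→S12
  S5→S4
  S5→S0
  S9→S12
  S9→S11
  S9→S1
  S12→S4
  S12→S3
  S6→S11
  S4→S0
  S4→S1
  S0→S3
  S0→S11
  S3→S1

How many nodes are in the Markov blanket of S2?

Recall MB(v) = parents ∪ children ∪ spouses, where spouses are the other parents of v's children.
Children of S2: S3, S4, S5, S6, S9, S11, S12.
S2's parents: S7.
Other parents of S2's children:
  S5's other parent is S7.
  S9 also has parents S5, S8, S10.
  S12's other parents are S5, S7, S9.
  S6's other parent is S10.
  S4's other parents are S5, S10, S12.
  S3 also has parents S0, S8, S12.
  S11 also has parents S0, S6, S9.
MB(S2) = {S0, S3, S4, S5, S6, S7, S8, S9, S10, S11, S12}, which has 11 nodes.

11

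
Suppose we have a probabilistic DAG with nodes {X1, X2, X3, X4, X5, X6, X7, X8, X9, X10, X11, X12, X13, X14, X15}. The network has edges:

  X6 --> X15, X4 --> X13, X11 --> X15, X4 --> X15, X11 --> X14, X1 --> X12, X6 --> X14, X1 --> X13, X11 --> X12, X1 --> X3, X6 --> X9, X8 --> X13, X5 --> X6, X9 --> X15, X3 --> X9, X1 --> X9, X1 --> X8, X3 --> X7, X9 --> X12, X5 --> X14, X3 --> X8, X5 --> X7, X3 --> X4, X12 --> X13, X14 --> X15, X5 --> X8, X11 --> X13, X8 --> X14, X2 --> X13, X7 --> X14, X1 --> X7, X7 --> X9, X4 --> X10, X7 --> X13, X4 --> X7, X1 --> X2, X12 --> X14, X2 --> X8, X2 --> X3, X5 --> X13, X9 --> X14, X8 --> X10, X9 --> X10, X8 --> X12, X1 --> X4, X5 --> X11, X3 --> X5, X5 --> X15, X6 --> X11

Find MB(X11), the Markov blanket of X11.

{X1, X2, X4, X5, X6, X7, X8, X9, X12, X13, X14, X15}

A node's Markov blanket = Pa ∪ Ch ∪ (parents of Ch other than the node itself).
X11 has parents X5, X6.
X11's children: X12, X13, X14, X15.
Parents of each child, excluding X11:
  X12 also has parents X1, X8, X9.
  X13's other parents are X1, X2, X4, X5, X7, X8, X12.
  parents(X14) \ {X11} = {X5, X6, X7, X8, X9, X12}.
  X15 also has parents X4, X5, X6, X9, X14.
MB(X11) = {X1, X2, X4, X5, X6, X7, X8, X9, X12, X13, X14, X15}.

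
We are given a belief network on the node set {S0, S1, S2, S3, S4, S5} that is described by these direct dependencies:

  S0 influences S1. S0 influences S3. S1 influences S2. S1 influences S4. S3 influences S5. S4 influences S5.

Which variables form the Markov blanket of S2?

{S1}

A node's Markov blanket = Pa ∪ Ch ∪ (parents of Ch other than the node itself).
Parents of S2: S1.
Ch(S2) = {}.
With no children, S2 has no spouses; the co-parent set is empty.
MB(S2) = {S1}.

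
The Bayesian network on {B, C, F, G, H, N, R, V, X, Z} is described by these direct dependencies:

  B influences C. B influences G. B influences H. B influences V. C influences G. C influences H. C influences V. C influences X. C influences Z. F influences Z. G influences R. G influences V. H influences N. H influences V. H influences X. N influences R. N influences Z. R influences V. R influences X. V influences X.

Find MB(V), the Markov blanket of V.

V's parents: B, C, G, H, R.
V has child X.
For each child, the remaining parents (spouses of V):
  X's other parents are C, H, R.
So the Markov blanket of V is {B, C, G, H, R, X}.

{B, C, G, H, R, X}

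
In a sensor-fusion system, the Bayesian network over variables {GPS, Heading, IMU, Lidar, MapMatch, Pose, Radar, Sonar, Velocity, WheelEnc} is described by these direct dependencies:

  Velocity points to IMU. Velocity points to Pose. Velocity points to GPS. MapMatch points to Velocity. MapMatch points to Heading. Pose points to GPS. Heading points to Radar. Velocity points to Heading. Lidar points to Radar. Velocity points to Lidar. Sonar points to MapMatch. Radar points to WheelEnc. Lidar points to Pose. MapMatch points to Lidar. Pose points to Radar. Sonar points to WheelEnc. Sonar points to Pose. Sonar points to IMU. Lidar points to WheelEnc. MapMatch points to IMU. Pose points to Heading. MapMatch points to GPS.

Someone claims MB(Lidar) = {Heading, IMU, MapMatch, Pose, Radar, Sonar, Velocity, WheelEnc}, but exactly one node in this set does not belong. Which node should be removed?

Lidar has children Pose, Radar, WheelEnc.
Parents of Lidar: MapMatch, Velocity.
For each child, the remaining parents (spouses of Lidar):
  parents(Pose) \ {Lidar} = {Sonar, Velocity}.
  parents(Radar) \ {Lidar} = {Heading, Pose}.
  WheelEnc's other parents are Radar, Sonar.
MB(Lidar) = {Heading, MapMatch, Pose, Radar, Sonar, Velocity, WheelEnc}.
IMU is neither a parent, child, nor co-parent of Lidar, so it does not belong.

IMU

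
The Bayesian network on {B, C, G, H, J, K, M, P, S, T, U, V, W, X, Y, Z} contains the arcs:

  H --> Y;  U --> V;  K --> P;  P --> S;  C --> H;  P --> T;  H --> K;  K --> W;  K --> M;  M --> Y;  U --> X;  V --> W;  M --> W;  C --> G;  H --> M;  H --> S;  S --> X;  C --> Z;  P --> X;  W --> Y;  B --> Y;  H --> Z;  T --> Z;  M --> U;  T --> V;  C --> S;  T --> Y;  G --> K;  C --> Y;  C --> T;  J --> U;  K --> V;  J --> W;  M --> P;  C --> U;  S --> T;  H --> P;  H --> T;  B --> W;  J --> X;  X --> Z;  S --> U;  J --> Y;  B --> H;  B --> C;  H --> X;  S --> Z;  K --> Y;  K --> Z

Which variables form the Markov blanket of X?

{C, H, J, K, P, S, T, U, Z}

Ch(X) = {Z}.
Pa(X) = {H, J, P, S, U}.
Other parents of X's children:
  Z: C, H, K, S, T
Taking the union gives {C, H, J, K, P, S, T, U, Z}.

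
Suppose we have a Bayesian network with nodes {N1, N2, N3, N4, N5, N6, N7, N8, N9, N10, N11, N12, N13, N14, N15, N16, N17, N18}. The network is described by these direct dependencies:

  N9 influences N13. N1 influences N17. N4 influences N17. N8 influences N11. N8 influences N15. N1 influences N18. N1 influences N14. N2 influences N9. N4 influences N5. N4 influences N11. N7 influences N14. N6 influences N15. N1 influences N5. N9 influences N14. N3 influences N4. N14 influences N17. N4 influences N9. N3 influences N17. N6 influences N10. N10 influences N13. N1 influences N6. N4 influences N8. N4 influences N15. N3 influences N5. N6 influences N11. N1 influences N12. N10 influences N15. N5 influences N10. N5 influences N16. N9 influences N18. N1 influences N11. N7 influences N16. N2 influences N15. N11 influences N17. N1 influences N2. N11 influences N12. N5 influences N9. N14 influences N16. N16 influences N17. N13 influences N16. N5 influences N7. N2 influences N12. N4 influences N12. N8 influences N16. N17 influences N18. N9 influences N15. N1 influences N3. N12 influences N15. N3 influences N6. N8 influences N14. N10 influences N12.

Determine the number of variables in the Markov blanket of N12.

9

Pa(N12) = {N1, N2, N4, N10, N11}.
N12 has child N15.
For each child, the remaining parents (spouses of N12):
  N15: N2, N4, N6, N8, N9, N10
MB(N12) = {N1, N2, N4, N6, N8, N9, N10, N11, N15}, which has 9 nodes.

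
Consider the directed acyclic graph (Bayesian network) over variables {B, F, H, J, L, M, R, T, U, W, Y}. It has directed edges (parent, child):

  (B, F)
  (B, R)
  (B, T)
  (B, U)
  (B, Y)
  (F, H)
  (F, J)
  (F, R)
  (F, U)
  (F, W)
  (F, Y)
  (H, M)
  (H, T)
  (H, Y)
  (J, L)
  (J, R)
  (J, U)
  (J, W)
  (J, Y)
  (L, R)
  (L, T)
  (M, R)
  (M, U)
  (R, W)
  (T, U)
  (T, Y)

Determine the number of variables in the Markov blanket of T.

T's parents: B, H, L.
T has children U, Y.
Co-parents of T (other parents of its children):
  parents(U) \ {T} = {B, F, J, M}.
  Y's other parents are B, F, H, J.
MB(T) = {B, F, H, J, L, M, U, Y}, which has 8 nodes.

8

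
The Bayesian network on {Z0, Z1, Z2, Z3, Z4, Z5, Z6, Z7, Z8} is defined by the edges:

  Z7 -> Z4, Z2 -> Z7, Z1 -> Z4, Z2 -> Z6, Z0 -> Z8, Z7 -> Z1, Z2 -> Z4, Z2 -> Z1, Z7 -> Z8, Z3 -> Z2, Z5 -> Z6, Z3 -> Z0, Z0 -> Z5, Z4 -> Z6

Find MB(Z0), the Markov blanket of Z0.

{Z3, Z5, Z7, Z8}

The Markov blanket of a node is its parents, its children, and the other parents of its children.
Z0 has parent Z3.
Z0 has children Z5, Z8.
Parents of each child, excluding Z0:
  parents(Z8) \ {Z0} = {Z7}.
  Z5 has no other parent.
So the Markov blanket of Z0 is {Z3, Z5, Z7, Z8}.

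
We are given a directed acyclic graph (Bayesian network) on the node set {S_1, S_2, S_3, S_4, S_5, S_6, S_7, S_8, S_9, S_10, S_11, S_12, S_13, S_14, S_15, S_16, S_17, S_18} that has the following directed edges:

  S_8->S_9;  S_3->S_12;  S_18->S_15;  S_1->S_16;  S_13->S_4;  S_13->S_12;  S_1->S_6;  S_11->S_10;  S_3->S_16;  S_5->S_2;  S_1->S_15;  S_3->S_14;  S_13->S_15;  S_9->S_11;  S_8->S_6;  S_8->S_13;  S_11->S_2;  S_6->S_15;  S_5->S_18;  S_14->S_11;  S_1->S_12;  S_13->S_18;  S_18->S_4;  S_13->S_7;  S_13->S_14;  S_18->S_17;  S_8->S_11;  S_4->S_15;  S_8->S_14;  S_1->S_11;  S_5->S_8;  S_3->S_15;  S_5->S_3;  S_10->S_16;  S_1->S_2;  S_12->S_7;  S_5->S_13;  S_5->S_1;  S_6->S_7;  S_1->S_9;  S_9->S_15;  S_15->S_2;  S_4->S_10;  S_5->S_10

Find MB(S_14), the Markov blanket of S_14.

{S_1, S_3, S_8, S_9, S_11, S_13}

By definition, MB(S_14) is built from S_14's parents, S_14's children, and the co-parents of S_14.
Pa(S_14) = {S_3, S_8, S_13}.
S_14's children: S_11.
For each child, the remaining parents (spouses of S_14):
  S_11 also has parents S_1, S_8, S_9.
So the Markov blanket of S_14 is {S_1, S_3, S_8, S_9, S_11, S_13}.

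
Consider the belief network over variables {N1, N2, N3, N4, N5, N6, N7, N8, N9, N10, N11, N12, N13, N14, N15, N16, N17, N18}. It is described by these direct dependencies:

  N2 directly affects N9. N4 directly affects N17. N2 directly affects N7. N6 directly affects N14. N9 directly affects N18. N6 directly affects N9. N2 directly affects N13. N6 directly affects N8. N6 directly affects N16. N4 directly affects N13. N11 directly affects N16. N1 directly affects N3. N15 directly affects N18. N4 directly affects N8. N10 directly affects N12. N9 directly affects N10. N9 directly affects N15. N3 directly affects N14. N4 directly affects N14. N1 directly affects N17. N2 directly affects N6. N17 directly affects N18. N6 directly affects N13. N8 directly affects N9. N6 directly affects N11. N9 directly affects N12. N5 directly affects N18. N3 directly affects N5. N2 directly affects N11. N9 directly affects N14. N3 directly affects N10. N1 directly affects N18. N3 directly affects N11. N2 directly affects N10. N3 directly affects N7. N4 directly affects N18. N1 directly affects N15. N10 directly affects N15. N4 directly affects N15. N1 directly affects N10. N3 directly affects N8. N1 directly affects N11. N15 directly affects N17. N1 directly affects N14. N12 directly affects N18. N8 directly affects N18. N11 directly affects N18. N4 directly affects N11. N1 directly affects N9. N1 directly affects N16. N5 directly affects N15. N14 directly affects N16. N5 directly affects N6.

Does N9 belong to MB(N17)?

Yes

N9 is a co-parent of N17: both are parents of N18.
So N9 ∈ MB(N17).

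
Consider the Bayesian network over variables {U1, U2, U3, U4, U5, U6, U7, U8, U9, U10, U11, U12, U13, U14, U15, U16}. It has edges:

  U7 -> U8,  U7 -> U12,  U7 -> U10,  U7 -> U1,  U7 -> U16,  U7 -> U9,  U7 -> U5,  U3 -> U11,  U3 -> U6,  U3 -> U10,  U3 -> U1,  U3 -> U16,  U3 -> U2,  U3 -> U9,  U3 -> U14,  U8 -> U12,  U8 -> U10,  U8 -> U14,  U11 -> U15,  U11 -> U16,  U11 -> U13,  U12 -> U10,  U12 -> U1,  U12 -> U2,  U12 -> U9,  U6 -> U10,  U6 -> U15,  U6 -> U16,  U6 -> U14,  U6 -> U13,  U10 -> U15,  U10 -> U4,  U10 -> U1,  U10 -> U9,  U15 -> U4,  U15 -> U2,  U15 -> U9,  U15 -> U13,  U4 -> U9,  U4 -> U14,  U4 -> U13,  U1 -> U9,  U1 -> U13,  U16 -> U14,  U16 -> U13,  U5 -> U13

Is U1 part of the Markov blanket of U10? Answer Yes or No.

U1 is a child of U10.
So U1 ∈ MB(U10).

Yes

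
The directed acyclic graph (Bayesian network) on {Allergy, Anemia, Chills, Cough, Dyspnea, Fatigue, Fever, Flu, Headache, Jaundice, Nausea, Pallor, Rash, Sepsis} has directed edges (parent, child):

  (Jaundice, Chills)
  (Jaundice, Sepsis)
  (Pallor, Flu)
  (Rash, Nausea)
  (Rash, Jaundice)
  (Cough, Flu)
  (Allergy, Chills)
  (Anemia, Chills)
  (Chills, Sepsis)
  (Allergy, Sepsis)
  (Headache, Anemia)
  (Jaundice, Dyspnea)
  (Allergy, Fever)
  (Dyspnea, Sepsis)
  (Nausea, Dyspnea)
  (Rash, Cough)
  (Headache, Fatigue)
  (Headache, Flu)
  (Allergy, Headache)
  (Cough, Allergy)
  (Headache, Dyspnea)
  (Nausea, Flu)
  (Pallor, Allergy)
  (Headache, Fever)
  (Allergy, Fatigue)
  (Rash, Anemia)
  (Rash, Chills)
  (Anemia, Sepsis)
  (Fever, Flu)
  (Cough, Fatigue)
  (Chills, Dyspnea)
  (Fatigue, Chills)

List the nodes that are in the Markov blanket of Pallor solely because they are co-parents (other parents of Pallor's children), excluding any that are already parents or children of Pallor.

{Cough, Fever, Headache, Nausea}

Children of Pallor: Allergy, Flu.
  Allergy's other parent is Cough.
  Flu also has parents Cough, Fever, Headache, Nausea.
Excluding nodes already adjacent to Pallor (Allergy, Flu), the co-parent-only contribution is {Cough, Fever, Headache, Nausea}.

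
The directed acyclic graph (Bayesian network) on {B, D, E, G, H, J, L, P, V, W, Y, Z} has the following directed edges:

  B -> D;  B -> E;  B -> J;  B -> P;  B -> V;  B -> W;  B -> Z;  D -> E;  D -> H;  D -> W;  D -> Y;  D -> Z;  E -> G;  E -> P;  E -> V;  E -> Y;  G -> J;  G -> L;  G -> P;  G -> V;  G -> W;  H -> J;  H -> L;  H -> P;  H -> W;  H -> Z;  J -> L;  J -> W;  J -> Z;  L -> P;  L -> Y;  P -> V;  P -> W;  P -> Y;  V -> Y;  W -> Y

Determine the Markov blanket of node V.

{B, D, E, G, L, P, W, Y}

A node's Markov blanket = Pa ∪ Ch ∪ (parents of Ch other than the node itself).
V's parents: B, E, G, P.
Ch(V) = {Y}.
Parents of each child, excluding V:
  Y also has parents D, E, L, P, W.
So the Markov blanket of V is {B, D, E, G, L, P, W, Y}.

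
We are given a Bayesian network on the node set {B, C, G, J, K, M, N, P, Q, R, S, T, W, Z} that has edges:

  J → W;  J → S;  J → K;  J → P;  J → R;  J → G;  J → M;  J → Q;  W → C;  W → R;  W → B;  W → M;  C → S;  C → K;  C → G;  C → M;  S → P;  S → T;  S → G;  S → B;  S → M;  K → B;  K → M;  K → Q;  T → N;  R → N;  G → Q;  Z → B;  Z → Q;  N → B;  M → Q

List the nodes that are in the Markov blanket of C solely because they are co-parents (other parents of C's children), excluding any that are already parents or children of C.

Children of C: G, K, M, S.
  S also has parent J.
  parents(K) \ {C} = {J}.
  parents(G) \ {C} = {J, S}.
  parents(M) \ {C} = {J, K, S, W}.
Excluding nodes already adjacent to C (G, K, M, S, W), the co-parent-only contribution is {J}.

{J}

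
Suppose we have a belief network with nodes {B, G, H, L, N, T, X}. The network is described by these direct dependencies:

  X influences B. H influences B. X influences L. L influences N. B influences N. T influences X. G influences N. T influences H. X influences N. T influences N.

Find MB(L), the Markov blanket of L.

{B, G, N, T, X}

A node's Markov blanket = Pa ∪ Ch ∪ (parents of Ch other than the node itself).
Parents of L: X.
Children of L: N.
Co-parents of L (other parents of its children):
  N: B, G, T, X
Union: {X} ∪ {N} ∪ {B, G, T, X} = {B, G, N, T, X}.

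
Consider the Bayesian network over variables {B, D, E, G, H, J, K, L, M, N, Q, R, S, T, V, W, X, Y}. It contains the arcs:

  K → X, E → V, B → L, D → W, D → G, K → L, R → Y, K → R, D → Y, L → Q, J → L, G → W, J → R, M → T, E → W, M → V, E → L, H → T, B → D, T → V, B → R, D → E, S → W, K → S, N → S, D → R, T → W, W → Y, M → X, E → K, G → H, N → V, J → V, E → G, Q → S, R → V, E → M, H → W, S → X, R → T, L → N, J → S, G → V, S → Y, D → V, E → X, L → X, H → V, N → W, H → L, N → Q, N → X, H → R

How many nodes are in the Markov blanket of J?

Parents of J: none.
J's children: L, R, S, V.
Co-parents of J (other parents of its children):
  L also has parents B, E, H, K.
  parents(R) \ {J} = {B, D, H, K}.
  S's other parents are K, N, Q.
  V's other parents are D, E, G, H, M, N, R, T.
MB(J) = {B, D, E, G, H, K, L, M, N, Q, R, S, T, V}, which has 14 nodes.

14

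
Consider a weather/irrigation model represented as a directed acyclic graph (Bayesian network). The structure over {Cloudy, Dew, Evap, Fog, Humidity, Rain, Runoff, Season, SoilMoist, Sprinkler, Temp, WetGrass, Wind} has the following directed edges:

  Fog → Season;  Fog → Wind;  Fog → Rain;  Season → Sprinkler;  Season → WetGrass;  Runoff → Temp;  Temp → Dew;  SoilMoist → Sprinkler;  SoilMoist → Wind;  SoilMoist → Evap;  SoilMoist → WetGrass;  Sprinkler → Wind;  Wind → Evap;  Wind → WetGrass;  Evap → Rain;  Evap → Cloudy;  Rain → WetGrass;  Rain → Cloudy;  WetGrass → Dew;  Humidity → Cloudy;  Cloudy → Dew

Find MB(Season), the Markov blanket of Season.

Season's parents: Fog.
Season's children: Sprinkler, WetGrass.
For each child, the remaining parents (spouses of Season):
  Sprinkler: SoilMoist
  WetGrass: Rain, SoilMoist, Wind
MB(Season) = {Fog, Rain, SoilMoist, Sprinkler, WetGrass, Wind}.

{Fog, Rain, SoilMoist, Sprinkler, WetGrass, Wind}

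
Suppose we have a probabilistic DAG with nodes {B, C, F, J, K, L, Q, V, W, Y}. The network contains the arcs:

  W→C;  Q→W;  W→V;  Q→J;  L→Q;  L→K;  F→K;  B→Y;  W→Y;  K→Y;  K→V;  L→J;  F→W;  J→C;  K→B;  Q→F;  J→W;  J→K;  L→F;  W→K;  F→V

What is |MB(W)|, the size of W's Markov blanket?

9

W's children: C, K, V, Y.
W has parents F, J, Q.
Other parents of W's children:
  C also has parent J.
  parents(K) \ {W} = {F, J, L}.
  parents(V) \ {W} = {F, K}.
  Y also has parents B, K.
MB(W) = {B, C, F, J, K, L, Q, V, Y}, which has 9 nodes.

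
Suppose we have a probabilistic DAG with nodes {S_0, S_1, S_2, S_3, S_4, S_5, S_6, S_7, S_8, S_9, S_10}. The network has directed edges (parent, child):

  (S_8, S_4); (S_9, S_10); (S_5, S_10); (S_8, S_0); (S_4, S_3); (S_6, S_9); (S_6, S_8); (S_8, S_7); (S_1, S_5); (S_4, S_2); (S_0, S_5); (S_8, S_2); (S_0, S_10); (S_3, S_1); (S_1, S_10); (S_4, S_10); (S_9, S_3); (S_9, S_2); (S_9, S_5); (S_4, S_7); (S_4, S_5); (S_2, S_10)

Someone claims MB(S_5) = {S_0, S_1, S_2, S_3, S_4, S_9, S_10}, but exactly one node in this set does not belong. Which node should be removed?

S_3

A node's Markov blanket = Pa ∪ Ch ∪ (parents of Ch other than the node itself).
Parents of S_5: S_0, S_1, S_4, S_9.
S_5 has child S_10.
Co-parents of S_5 (other parents of its children):
  parents(S_10) \ {S_5} = {S_0, S_1, S_2, S_4, S_9}.
MB(S_5) = {S_0, S_1, S_2, S_4, S_9, S_10}.
S_3 is neither a parent, child, nor co-parent of S_5, so it does not belong.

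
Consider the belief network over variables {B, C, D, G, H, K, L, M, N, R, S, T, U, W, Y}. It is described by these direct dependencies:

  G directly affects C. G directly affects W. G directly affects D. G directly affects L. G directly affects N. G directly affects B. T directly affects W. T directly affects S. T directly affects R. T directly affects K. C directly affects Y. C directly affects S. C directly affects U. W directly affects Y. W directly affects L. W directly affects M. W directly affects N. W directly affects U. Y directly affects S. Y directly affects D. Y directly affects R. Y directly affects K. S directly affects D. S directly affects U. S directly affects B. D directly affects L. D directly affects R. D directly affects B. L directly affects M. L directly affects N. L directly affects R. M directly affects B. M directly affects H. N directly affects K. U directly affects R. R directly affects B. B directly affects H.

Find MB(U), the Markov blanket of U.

{C, D, L, R, S, T, W, Y}

A node's Markov blanket = Pa ∪ Ch ∪ (parents of Ch other than the node itself).
U has child R.
Pa(U) = {C, S, W}.
Co-parents of U (other parents of its children):
  parents(R) \ {U} = {D, L, T, Y}.
Taking the union gives {C, D, L, R, S, T, W, Y}.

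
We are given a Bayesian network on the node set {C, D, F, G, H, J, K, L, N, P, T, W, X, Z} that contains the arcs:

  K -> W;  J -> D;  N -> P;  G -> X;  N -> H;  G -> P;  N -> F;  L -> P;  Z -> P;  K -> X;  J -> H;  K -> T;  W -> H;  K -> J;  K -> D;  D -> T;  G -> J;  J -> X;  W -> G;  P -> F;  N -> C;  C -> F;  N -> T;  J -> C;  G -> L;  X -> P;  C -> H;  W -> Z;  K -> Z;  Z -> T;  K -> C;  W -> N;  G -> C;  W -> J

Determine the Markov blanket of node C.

A node's Markov blanket = Pa ∪ Ch ∪ (parents of Ch other than the node itself).
C's children: F, H.
Pa(C) = {G, J, K, N}.
For each child, the remaining parents (spouses of C):
  H: J, N, W
  F: N, P
So the Markov blanket of C is {F, G, H, J, K, N, P, W}.

{F, G, H, J, K, N, P, W}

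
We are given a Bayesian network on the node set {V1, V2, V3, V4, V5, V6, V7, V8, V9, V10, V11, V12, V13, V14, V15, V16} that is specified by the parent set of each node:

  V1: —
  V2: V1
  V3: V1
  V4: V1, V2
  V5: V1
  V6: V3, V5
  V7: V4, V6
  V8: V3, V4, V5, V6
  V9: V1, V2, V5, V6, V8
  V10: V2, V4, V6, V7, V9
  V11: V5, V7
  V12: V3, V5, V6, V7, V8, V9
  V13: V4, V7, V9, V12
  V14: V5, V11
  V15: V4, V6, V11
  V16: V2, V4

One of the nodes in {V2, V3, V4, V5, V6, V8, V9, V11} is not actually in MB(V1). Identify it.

V1 has children V2, V3, V4, V5, V9.
V1 has no parents.
Other parents of V1's children:
  V2: no additional parents.
  V3 has no other parent.
  V4 also has parent V2.
  V5: no additional parents.
  parents(V9) \ {V1} = {V2, V5, V6, V8}.
MB(V1) = {V2, V3, V4, V5, V6, V8, V9}.
V11 is neither a parent, child, nor co-parent of V1, so it does not belong.

V11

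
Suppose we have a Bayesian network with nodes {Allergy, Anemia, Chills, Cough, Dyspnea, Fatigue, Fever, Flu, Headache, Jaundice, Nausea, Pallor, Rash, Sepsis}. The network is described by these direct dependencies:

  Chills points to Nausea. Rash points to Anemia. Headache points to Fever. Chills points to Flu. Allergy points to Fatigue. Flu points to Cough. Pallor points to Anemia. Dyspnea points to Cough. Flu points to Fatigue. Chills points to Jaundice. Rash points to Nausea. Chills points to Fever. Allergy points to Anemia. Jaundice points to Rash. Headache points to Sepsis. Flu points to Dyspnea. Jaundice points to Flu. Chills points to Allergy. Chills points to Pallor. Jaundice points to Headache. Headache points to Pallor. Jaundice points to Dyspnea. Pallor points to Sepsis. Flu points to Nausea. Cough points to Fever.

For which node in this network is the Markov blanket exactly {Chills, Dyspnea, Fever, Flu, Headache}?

Cough

The target node must have every member of {Chills, Dyspnea, Fever, Flu, Headache} as a parent, child, or co-parent, and no others.
Parents of Cough: Dyspnea, Flu; children: Fever; co-parents: Chills, Headache.
These exactly cover the given set, so the node is Cough.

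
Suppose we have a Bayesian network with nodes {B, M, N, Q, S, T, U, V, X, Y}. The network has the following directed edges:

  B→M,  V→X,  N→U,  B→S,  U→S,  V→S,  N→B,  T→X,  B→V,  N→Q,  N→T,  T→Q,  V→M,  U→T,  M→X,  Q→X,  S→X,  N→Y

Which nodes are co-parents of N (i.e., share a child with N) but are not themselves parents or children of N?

{}

Children of N: B, Q, T, U, Y.
  B: —
  U: —
  T: U
  Y: —
  Q: T
Excluding nodes already adjacent to N (B, Q, T, U, Y), the co-parent-only contribution is {}.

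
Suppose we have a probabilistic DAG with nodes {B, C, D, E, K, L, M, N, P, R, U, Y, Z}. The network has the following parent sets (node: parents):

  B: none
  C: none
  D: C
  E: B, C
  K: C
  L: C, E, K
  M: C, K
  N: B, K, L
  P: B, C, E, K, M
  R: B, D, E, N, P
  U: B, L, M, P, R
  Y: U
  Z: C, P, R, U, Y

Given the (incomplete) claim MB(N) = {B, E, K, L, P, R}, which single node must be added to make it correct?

Parents of N: B, K, L.
N's children: R.
Parents of each child, excluding N:
  parents(R) \ {N} = {B, D, E, P}.
MB(N) = {B, D, E, K, L, P, R}.
Comparing with the claimed set, D is missing.

D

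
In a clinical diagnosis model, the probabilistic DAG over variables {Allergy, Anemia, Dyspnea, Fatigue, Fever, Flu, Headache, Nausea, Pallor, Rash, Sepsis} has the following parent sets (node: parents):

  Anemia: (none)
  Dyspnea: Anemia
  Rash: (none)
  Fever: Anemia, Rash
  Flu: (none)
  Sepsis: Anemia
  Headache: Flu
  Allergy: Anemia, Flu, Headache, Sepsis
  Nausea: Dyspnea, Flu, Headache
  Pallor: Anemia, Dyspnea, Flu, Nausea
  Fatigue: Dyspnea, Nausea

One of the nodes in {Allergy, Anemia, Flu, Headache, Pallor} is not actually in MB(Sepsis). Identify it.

Pallor

By definition, MB(Sepsis) is built from Sepsis's parents, Sepsis's children, and the co-parents of Sepsis.
Sepsis's parents: Anemia.
Sepsis's children: Allergy.
Parents of each child, excluding Sepsis:
  parents(Allergy) \ {Sepsis} = {Anemia, Flu, Headache}.
MB(Sepsis) = {Allergy, Anemia, Flu, Headache}.
Pallor is neither a parent, child, nor co-parent of Sepsis, so it does not belong.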